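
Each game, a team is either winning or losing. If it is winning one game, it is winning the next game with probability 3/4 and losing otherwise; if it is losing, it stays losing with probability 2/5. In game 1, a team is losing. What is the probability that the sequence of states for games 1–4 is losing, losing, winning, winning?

Game 1 is given. For each transition, use the conditional probability from the current state:
P(losing | losing) = 2/5; P(winning | losing) = 3/5; P(winning | winning) = 3/4.
P = 2/5 × 3/5 × 3/4 = 18/100 = 9/50.

9/50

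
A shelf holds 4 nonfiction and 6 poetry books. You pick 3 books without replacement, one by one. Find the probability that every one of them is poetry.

1/6

P(every draw is poetry) = 6/10 × 5/9 × 4/8 = 120/720 = 1/6.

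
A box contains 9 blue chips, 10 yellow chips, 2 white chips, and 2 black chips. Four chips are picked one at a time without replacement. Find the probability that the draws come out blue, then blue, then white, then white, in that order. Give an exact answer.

6/8855

Multiply the probability of each draw given the previous ones:
P = 9/23 × 8/22 × 2/21 × 1/20 = 144/212520 = 6/8855.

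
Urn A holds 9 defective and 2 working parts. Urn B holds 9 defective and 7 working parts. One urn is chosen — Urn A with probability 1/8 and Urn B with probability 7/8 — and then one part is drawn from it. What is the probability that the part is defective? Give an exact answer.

From Urn A: P(defective) = 9/11.
From Urn B: P(defective) = 9/16.
Total probability = (1/8)(9/11) + (7/8)(9/16) = 837/1408.

837/1408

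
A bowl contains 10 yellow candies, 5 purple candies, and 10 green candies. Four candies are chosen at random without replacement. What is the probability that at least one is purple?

1561/2530

P(no purple) = 20/25 × 19/24 × 18/23 × 17/22 = 116280/303600 = 969/2530.
P(at least one) = 1 − 969/2530 = 1561/2530.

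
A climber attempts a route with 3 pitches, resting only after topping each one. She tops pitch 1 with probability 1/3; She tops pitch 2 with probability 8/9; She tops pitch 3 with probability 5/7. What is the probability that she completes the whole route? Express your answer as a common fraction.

Multiplying along the chain,
P = 1/3 × 8/9 × 5/7 = 40/189.

40/189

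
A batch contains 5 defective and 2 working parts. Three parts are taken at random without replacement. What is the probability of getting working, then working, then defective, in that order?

1/21

Chain rule:
P = 2/7 × 1/6 × 5/5 = 10/210 = 1/21.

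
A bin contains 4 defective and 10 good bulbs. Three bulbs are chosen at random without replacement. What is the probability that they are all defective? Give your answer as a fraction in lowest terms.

P(every draw is defective) = 4/14 × 3/13 × 2/12 = 24/2184 = 1/91.

1/91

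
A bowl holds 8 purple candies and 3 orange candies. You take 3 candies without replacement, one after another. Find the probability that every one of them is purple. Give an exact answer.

56/165

P(all purple) = 8/11 × 7/10 × 6/9 = 336/990 = 56/165.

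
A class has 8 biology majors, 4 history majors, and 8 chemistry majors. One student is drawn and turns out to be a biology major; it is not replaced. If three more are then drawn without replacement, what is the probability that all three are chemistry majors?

After the first draw, 8 of the remaining 19 students are chemistry majors.
P = 8/19 × 7/18 × 6/17 = 336/5814 = 56/969.

56/969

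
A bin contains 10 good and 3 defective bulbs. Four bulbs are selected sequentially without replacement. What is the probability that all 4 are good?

42/143

P = 10/13 × 9/12 × 8/11 × 7/10 = 5040/17160 = 42/143.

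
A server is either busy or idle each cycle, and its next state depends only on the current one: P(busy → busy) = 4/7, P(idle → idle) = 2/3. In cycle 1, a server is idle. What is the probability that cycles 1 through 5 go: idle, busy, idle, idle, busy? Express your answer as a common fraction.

Cycle 1 is given. For each transition, use the conditional probability from the current state:
P(busy | idle) = 1/3; P(idle | busy) = 3/7; P(idle | idle) = 2/3; P(busy | idle) = 1/3.
P = 1/3 × 3/7 × 2/3 × 1/3 = 6/189 = 2/63.

2/63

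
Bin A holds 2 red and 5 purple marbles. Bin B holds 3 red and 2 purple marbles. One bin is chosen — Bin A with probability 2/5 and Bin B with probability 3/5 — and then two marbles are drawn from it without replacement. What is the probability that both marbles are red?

From Bin A: P(both red) = (2/7)(1/6) = 1/21.
From Bin B: P(both red) = (3/5)(2/4) = 3/10.
Total probability = (2/5)(1/21) + (3/5)(3/10) = 209/1050.

209/1050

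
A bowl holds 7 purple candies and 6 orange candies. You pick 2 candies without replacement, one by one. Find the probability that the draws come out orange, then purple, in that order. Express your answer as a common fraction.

7/26

Each draw changes the counts, so multiply the conditional probabilities along the sequence:
P = 6/13 × 7/12 = 42/156 = 7/26.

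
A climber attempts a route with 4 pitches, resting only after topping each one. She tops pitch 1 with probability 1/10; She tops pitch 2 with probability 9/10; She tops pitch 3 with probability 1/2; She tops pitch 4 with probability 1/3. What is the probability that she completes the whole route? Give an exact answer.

The events are sequential, so multiply the conditional probabilities:
P = 1/10 × 9/10 × 1/2 × 1/3 = 9/600 = 3/200.

3/200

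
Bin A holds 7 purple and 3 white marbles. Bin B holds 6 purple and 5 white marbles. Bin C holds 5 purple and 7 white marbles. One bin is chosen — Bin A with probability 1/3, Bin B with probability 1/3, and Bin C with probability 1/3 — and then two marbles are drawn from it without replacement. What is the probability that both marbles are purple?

From Bin A: P(both purple) = (7/10)(6/9) = 7/15.
From Bin B: P(both purple) = (6/11)(5/10) = 3/11.
From Bin C: P(both purple) = (5/12)(4/11) = 5/33.
Total probability = (1/3)(7/15) + (1/3)(3/11) + (1/3)(5/33) = 49/165.

49/165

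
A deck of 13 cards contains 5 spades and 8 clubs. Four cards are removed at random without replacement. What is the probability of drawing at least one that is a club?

142/143

P(no clubs) = 5/13 × 4/12 × 3/11 × 2/10 = 120/17160 = 1/143.
P(at least one) = 1 − 1/143 = 142/143.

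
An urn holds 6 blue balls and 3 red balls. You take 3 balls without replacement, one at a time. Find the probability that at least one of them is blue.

83/84

P(no blue) = 3/9 × 2/8 × 1/7 = 6/504 = 1/84.
P(at least one) = 1 − 1/84 = 83/84.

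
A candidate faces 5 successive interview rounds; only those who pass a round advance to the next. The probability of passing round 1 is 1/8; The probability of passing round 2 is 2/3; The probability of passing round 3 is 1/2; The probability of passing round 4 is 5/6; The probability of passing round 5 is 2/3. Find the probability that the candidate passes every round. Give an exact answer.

5/216

Each stage is reached only if all earlier stages succeed, so
P = 1/8 × 2/3 × 1/2 × 5/6 × 2/3 = 20/864 = 5/216.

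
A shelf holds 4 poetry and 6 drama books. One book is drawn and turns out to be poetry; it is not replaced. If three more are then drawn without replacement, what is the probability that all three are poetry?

After the first draw, 3 of the remaining 9 books are poetry.
P = 3/9 × 2/8 × 1/7 = 6/504 = 1/84.

1/84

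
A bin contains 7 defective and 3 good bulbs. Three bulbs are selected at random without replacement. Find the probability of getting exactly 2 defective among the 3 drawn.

21/40

One ordering (defective drawn first) has probability 7/10 × 6/9 × 3/8 = 126/720 = 7/40.
There are C(3,2) = 3 such orderings, each equally likely, so P = 3 × 7/40 = 21/40.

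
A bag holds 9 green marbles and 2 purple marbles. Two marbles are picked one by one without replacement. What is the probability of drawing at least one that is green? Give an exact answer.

54/55

P(no green) = 2/11 × 1/10 = 2/110 = 1/55.
P(at least one) = 1 − 1/55 = 54/55.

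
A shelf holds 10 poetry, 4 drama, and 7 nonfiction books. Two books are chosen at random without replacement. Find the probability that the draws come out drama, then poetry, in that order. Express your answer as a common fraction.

Chain rule:
P = 4/21 × 10/20 = 40/420 = 2/21.

2/21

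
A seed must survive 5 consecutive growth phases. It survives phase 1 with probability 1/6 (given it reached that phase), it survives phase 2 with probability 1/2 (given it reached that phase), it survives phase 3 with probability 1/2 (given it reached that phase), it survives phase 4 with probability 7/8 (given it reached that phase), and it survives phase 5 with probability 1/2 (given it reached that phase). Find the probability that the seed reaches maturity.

7/384

The events are sequential, so multiply the conditional probabilities:
P = 1/6 × 1/2 × 1/2 × 7/8 × 1/2 = 7/384.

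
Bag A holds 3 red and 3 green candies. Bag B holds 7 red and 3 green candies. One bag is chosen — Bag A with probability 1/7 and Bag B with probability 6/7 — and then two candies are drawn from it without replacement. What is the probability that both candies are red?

3/7

From Bag A: P(both red) = (3/6)(2/5) = 1/5.
From Bag B: P(both red) = (7/10)(6/9) = 7/15.
Total probability = (1/7)(1/5) + (6/7)(7/15) = 3/7.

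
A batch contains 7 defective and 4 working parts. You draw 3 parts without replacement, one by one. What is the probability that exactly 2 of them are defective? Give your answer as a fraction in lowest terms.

28/55

One ordering (defective drawn first) has probability 7/11 × 6/10 × 4/9 = 168/990 = 28/165.
There are C(3,2) = 3 such orderings, each equally likely, so P = 3 × 28/165 = 28/55.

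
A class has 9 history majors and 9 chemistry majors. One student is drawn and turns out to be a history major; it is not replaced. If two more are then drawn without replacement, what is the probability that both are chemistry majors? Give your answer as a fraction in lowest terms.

9/34

After the first draw, 9 of the remaining 17 students are chemistry majors.
P = 9/17 × 8/16 = 72/272 = 9/34.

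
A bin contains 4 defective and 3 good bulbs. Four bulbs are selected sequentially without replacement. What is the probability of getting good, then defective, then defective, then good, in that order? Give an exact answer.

Each draw changes the counts, so multiply the conditional probabilities along the sequence:
P = 3/7 × 4/6 × 3/5 × 2/4 = 72/840 = 3/35.

3/35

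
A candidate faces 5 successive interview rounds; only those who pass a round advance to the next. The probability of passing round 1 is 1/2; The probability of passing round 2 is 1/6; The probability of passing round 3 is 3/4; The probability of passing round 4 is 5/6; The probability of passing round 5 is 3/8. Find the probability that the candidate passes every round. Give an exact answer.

5/256

Each stage is reached only if all earlier stages succeed, so
P = 1/2 × 1/6 × 3/4 × 5/6 × 3/8 = 45/2304 = 5/256.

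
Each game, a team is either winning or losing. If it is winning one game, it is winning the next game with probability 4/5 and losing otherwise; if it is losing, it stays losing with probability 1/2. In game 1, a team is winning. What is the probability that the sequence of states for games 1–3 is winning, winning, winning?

Game 1 is given. For each transition, use the conditional probability from the current state:
P(winning | winning) = 4/5; P(winning | winning) = 4/5.
P = 4/5 × 4/5 = 16/25.

16/25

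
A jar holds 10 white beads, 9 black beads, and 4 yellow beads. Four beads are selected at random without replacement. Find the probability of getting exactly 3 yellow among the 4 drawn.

One ordering (yellow drawn first) has probability 4/23 × 3/22 × 2/21 × 19/20 = 456/212520 = 19/8855.
There are C(4,3) = 4 such orderings, each equally likely, so P = 4 × 19/8855 = 76/8855.

76/8855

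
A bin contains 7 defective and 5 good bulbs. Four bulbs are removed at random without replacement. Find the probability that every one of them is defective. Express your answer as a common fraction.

P(all defective) = 7/12 × 6/11 × 5/10 × 4/9 = 840/11880 = 7/99.

7/99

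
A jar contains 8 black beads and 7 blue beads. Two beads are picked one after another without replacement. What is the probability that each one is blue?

P = 7/15 × 6/14 = 42/210 = 1/5.

1/5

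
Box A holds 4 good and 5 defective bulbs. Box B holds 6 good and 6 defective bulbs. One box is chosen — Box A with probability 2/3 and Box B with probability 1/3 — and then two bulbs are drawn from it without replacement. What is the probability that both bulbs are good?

37/198

From Box A: P(both good) = (4/9)(3/8) = 1/6.
From Box B: P(both good) = (6/12)(5/11) = 5/22.
Total probability = (2/3)(1/6) + (1/3)(5/22) = 37/198.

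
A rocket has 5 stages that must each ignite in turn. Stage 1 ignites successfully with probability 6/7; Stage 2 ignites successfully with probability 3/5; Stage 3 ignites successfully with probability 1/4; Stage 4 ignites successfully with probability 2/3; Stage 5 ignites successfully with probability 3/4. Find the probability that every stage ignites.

9/140

The events are sequential, so multiply the conditional probabilities:
P = 6/7 × 3/5 × 1/4 × 2/3 × 3/4 = 108/1680 = 9/140.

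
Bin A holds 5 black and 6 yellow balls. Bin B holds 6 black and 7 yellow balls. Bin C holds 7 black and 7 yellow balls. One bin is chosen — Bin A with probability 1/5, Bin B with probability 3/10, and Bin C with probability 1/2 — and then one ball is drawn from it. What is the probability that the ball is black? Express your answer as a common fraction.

1371/2860

From Bin A: P(black) = 5/11.
From Bin B: P(black) = 6/13.
From Bin C: P(black) = 7/14.
Total probability = (1/5)(5/11) + (3/10)(6/13) + (1/2)(7/14) = 1371/2860.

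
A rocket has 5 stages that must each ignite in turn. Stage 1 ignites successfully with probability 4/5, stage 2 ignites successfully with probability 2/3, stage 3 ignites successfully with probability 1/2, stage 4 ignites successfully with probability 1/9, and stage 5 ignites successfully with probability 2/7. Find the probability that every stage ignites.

8/945

Each stage is reached only if all earlier stages succeed, so
P = 4/5 × 2/3 × 1/2 × 1/9 × 2/7 = 16/1890 = 8/945.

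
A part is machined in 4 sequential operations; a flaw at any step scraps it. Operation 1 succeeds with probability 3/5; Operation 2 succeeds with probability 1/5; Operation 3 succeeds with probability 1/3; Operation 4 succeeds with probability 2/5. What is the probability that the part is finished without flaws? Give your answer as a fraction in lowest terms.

2/125

Multiplying along the chain,
P = 3/5 × 1/5 × 1/3 × 2/5 = 6/375 = 2/125.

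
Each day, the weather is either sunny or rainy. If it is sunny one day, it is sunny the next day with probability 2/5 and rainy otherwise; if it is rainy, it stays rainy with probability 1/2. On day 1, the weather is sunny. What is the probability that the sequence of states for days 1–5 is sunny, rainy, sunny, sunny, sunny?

6/125

Day 1 is given. For each transition, use the conditional probability from the current state:
P(rainy | sunny) = 3/5; P(sunny | rainy) = 1/2; P(sunny | sunny) = 2/5; P(sunny | sunny) = 2/5.
P = 3/5 × 1/2 × 2/5 × 2/5 = 12/250 = 6/125.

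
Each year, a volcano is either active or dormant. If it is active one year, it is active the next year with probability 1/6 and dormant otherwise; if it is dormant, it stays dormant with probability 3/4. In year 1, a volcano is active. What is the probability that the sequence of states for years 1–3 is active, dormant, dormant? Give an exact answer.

5/8

Year 1 is given. For each transition, use the conditional probability from the current state:
P(dormant | active) = 5/6; P(dormant | dormant) = 3/4.
P = 5/6 × 3/4 = 15/24 = 5/8.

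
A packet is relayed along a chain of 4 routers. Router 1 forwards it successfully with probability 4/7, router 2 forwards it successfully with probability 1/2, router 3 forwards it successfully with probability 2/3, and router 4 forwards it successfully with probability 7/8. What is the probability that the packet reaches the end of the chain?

1/6

Multiplying along the chain,
P = 4/7 × 1/2 × 2/3 × 7/8 = 56/336 = 1/6.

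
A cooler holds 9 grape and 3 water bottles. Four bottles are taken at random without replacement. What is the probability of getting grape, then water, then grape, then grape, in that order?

Multiply the probability of each draw given the previous ones:
P = 9/12 × 3/11 × 8/10 × 7/9 = 1512/11880 = 7/55.

7/55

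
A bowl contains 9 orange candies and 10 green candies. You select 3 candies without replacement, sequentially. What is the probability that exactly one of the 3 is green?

One ordering (green drawn first) has probability 10/19 × 9/18 × 8/17 = 720/5814 = 40/323.
There are C(3,1) = 3 such orderings, each equally likely, so P = 3 × 40/323 = 120/323.

120/323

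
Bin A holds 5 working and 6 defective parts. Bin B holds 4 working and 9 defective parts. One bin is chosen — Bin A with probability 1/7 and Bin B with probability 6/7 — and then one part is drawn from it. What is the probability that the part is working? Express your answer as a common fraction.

47/143

From Bin A: P(working) = 5/11.
From Bin B: P(working) = 4/13.
Total probability = (1/7)(5/11) + (6/7)(4/13) = 47/143.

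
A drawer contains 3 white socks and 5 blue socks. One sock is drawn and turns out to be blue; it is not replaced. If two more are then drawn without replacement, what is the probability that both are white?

With the first sock removed, 3 white remain out of 7.
P = 3/7 × 2/6 = 6/42 = 1/7.

1/7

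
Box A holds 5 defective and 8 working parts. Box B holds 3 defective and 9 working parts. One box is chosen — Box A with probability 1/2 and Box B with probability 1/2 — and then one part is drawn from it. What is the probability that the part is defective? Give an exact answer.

33/104

From Box A: P(defective) = 5/13.
From Box B: P(defective) = 3/12.
Total probability = (1/2)(5/13) + (1/2)(3/12) = 33/104.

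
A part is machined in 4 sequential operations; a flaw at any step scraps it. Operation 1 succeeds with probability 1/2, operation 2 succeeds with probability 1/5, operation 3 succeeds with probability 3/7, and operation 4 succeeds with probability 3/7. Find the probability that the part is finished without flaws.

Multiplying along the chain,
P = 1/2 × 1/5 × 3/7 × 3/7 = 9/490.

9/490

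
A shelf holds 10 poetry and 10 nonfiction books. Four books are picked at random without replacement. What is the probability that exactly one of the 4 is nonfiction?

One ordering (nonfiction drawn first) has probability 10/20 × 10/19 × 9/18 × 8/17 = 7200/116280 = 20/323.
There are C(4,1) = 4 such orderings, each equally likely, so P = 4 × 20/323 = 80/323.

80/323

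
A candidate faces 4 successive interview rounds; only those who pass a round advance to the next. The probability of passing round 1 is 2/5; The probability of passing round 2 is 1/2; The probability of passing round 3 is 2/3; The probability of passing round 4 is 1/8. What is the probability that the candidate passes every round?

1/60

Each stage is reached only if all earlier stages succeed, so
P = 2/5 × 1/2 × 2/3 × 1/8 = 4/240 = 1/60.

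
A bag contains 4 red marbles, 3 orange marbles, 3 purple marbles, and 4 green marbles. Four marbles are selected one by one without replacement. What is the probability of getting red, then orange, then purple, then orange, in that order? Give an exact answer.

3/1001

Chain rule:
P = 4/14 × 3/13 × 3/12 × 2/11 = 72/24024 = 3/1001.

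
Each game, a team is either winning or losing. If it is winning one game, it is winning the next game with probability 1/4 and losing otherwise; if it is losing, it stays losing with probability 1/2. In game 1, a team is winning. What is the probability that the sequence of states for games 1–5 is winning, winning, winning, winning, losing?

3/256

Game 1 is given. For each transition, use the conditional probability from the current state:
P(winning | winning) = 1/4; P(winning | winning) = 1/4; P(winning | winning) = 1/4; P(losing | winning) = 3/4.
P = 1/4 × 1/4 × 1/4 × 3/4 = 3/256.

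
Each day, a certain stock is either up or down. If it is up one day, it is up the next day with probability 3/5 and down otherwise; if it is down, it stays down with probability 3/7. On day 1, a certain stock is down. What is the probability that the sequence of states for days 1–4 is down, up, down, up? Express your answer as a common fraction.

32/245

Day 1 is given. For each transition, use the conditional probability from the current state:
P(up | down) = 4/7; P(down | up) = 2/5; P(up | down) = 4/7.
P = 4/7 × 2/5 × 4/7 = 32/245.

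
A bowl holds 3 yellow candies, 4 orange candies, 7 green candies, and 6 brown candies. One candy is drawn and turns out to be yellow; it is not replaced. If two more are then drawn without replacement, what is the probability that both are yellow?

With the first candy removed, 2 yellow remain out of 19.
P = 2/19 × 1/18 = 2/342 = 1/171.

1/171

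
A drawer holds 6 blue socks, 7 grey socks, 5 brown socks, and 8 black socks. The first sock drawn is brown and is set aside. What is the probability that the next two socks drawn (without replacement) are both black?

7/75

After the first draw, 8 of the remaining 25 socks are black.
P = 8/25 × 7/24 = 56/600 = 7/75.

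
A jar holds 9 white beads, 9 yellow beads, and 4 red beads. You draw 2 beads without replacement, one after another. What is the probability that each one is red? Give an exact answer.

2/77

P = 4/22 × 3/21 = 12/462 = 2/77.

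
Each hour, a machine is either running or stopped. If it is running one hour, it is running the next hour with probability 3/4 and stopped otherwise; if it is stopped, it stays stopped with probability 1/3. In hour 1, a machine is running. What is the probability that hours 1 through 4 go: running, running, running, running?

27/64

Hour 1 is given. For each transition, use the conditional probability from the current state:
P(running | running) = 3/4; P(running | running) = 3/4; P(running | running) = 3/4.
P = 3/4 × 3/4 × 3/4 = 27/64.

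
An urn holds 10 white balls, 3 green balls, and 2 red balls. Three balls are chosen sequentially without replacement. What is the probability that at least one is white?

P(no white) = 5/15 × 4/14 × 3/13 = 60/2730 = 2/91.
P(at least one) = 1 − 2/91 = 89/91.

89/91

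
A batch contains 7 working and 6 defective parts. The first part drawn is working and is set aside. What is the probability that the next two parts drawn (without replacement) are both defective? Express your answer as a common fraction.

5/22

After the first draw, 6 of the remaining 12 parts are defective.
P = 6/12 × 5/11 = 30/132 = 5/22.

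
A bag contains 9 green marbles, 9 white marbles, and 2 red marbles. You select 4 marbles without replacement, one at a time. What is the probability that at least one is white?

301/323

P(no white) = 11/20 × 10/19 × 9/18 × 8/17 = 7920/116280 = 22/323.
P(at least one) = 1 − 22/323 = 301/323.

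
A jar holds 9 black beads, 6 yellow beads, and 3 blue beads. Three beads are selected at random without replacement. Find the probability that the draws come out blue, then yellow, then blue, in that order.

1/136

Each draw changes the counts, so multiply the conditional probabilities along the sequence:
P = 3/18 × 6/17 × 2/16 = 36/4896 = 1/136.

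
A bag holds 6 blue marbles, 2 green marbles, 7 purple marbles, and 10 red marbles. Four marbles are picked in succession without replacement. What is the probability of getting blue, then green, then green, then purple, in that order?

Each draw changes the counts, so multiply the conditional probabilities along the sequence:
P = 6/25 × 2/24 × 1/23 × 7/22 = 84/303600 = 7/25300.

7/25300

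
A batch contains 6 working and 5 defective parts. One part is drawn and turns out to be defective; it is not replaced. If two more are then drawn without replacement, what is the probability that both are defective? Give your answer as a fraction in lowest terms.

After the first draw, 4 of the remaining 10 parts are defective.
P = 4/10 × 3/9 = 12/90 = 2/15.

2/15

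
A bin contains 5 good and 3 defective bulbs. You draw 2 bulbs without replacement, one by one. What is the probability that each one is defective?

3/28

P = 3/8 × 2/7 = 6/56 = 3/28.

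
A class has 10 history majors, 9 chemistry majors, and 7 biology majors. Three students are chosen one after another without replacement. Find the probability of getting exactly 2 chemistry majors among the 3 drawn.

One ordering (chemistry majors drawn first) has probability 9/26 × 8/25 × 17/24 = 1224/15600 = 51/650.
There are C(3,2) = 3 such orderings, each equally likely, so P = 3 × 51/650 = 153/650.

153/650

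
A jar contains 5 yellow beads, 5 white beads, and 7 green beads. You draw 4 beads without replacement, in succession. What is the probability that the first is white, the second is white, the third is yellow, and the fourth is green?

Multiply the probability of each draw given the previous ones:
P = 5/17 × 4/16 × 5/15 × 7/14 = 700/57120 = 5/408.

5/408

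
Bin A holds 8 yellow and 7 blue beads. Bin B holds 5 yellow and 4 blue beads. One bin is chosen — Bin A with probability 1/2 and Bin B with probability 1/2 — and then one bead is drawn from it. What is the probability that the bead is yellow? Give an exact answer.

49/90

From Bin A: P(yellow) = 8/15.
From Bin B: P(yellow) = 5/9.
Total probability = (1/2)(8/15) + (1/2)(5/9) = 49/90.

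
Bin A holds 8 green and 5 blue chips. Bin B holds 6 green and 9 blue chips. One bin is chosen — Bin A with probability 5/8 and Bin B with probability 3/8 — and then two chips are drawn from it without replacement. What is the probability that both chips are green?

From Bin A: P(both green) = (8/13)(7/12) = 14/39.
From Bin B: P(both green) = (6/15)(5/14) = 1/7.
Total probability = (5/8)(14/39) + (3/8)(1/7) = 607/2184.

607/2184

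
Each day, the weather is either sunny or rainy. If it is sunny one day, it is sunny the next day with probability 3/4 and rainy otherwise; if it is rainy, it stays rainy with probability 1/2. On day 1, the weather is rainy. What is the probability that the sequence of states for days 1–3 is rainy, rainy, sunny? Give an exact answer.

Day 1 is given. For each transition, use the conditional probability from the current state:
P(rainy | rainy) = 1/2; P(sunny | rainy) = 1/2.
P = 1/2 × 1/2 = 1/4.

1/4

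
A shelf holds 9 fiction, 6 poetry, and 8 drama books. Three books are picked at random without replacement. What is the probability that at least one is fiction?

201/253

P(no fiction) = 14/23 × 13/22 × 12/21 = 2184/10626 = 52/253.
P(at least one) = 1 − 52/253 = 201/253.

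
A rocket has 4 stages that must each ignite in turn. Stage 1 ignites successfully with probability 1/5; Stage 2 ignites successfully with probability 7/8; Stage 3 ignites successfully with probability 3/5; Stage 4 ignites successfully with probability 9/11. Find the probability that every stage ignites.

189/2200

The events are sequential, so multiply the conditional probabilities:
P = 1/5 × 7/8 × 3/5 × 9/11 = 189/2200.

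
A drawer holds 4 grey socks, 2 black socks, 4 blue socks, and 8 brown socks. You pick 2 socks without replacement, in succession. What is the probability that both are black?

1/153

P = 2/18 × 1/17 = 2/306 = 1/153.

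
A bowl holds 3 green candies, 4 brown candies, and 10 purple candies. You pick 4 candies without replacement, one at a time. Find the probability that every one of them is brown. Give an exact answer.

P(all brown) = 4/17 × 3/16 × 2/15 × 1/14 = 24/57120 = 1/2380.

1/2380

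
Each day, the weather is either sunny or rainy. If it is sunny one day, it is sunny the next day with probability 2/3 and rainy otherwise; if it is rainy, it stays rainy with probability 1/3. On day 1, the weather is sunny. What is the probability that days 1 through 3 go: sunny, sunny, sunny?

Day 1 is given. For each transition, use the conditional probability from the current state:
P(sunny | sunny) = 2/3; P(sunny | sunny) = 2/3.
P = 2/3 × 2/3 = 4/9.

4/9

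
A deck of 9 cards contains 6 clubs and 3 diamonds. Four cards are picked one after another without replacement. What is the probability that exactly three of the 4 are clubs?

10/21

One ordering (clubs drawn first) has probability 6/9 × 5/8 × 4/7 × 3/6 = 360/3024 = 5/42.
There are C(4,3) = 4 such orderings, each equally likely, so P = 4 × 5/42 = 10/21.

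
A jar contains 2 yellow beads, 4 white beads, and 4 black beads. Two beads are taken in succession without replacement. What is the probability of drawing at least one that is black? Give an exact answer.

2/3

P(no black) = 6/10 × 5/9 = 30/90 = 1/3.
P(at least one) = 1 − 1/3 = 2/3.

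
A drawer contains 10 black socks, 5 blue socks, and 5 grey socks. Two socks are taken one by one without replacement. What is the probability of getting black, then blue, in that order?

Multiply the probability of each draw given the previous ones:
P = 10/20 × 5/19 = 50/380 = 5/38.

5/38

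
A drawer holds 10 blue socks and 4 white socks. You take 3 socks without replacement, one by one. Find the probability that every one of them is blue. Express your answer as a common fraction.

30/91

P = 10/14 × 9/13 × 8/12 = 720/2184 = 30/91.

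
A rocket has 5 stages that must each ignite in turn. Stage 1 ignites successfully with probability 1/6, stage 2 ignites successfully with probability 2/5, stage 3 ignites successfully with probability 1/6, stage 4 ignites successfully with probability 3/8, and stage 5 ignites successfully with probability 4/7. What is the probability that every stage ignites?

1/420

The events are sequential, so multiply the conditional probabilities:
P = 1/6 × 2/5 × 1/6 × 3/8 × 4/7 = 24/10080 = 1/420.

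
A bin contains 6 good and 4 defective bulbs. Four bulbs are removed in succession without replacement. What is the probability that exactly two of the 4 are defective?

One ordering (defective drawn first) has probability 4/10 × 3/9 × 6/8 × 5/7 = 360/5040 = 1/14.
There are C(4,2) = 6 such orderings, each equally likely, so P = 6 × 1/14 = 3/7.

3/7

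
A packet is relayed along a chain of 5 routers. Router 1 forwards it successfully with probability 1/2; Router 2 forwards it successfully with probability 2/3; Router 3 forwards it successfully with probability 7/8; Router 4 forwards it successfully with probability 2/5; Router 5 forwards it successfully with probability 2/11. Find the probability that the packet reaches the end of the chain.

7/330

Multiplying along the chain,
P = 1/2 × 2/3 × 7/8 × 2/5 × 2/11 = 56/2640 = 7/330.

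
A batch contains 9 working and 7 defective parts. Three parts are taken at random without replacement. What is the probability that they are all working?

P = 9/16 × 8/15 × 7/14 = 504/3360 = 3/20.

3/20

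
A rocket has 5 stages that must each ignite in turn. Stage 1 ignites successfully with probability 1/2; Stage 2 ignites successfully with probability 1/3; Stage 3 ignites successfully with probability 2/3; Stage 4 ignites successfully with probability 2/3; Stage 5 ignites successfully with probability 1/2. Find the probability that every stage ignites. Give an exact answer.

Each stage is reached only if all earlier stages succeed, so
P = 1/2 × 1/3 × 2/3 × 2/3 × 1/2 = 4/108 = 1/27.

1/27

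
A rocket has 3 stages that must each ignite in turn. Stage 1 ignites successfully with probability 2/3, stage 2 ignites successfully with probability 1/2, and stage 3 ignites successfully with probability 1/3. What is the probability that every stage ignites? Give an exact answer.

The events are sequential, so multiply the conditional probabilities:
P = 2/3 × 1/2 × 1/3 = 2/18 = 1/9.

1/9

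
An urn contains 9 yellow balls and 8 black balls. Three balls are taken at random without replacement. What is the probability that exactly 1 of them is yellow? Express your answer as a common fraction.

63/170

One ordering (yellow drawn first) has probability 9/17 × 8/16 × 7/15 = 504/4080 = 21/170.
There are C(3,1) = 3 such orderings, each equally likely, so P = 3 × 21/170 = 63/170.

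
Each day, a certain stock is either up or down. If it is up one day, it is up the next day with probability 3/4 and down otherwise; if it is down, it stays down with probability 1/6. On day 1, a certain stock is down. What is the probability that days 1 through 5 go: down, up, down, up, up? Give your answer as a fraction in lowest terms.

Day 1 is given. For each transition, use the conditional probability from the current state:
P(up | down) = 5/6; P(down | up) = 1/4; P(up | down) = 5/6; P(up | up) = 3/4.
P = 5/6 × 1/4 × 5/6 × 3/4 = 75/576 = 25/192.

25/192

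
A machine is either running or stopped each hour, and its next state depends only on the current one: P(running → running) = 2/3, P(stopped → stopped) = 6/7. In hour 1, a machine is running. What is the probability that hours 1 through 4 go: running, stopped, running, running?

Hour 1 is given. For each transition, use the conditional probability from the current state:
P(stopped | running) = 1/3; P(running | stopped) = 1/7; P(running | running) = 2/3.
P = 1/3 × 1/7 × 2/3 = 2/63.

2/63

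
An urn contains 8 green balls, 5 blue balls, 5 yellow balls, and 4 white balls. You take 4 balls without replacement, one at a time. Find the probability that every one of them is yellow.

1/1463

P(all yellow) = 5/22 × 4/21 × 3/20 × 2/19 = 120/175560 = 1/1463.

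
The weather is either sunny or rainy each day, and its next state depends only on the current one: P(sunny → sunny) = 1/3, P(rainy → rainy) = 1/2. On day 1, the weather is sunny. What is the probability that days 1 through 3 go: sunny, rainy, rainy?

Day 1 is given. For each transition, use the conditional probability from the current state:
P(rainy | sunny) = 2/3; P(rainy | rainy) = 1/2.
P = 2/3 × 1/2 = 2/6 = 1/3.

1/3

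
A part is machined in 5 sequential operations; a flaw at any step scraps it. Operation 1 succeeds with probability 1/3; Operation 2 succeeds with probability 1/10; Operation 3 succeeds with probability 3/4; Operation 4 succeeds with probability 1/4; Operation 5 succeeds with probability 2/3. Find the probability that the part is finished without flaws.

Multiplying along the chain,
P = 1/3 × 1/10 × 3/4 × 1/4 × 2/3 = 6/1440 = 1/240.

1/240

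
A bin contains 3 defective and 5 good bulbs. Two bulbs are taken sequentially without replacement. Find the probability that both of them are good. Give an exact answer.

5/14

P = 5/8 × 4/7 = 20/56 = 5/14.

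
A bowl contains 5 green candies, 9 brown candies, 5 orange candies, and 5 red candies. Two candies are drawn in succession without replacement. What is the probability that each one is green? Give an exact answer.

5/138

P = 5/24 × 4/23 = 20/552 = 5/138.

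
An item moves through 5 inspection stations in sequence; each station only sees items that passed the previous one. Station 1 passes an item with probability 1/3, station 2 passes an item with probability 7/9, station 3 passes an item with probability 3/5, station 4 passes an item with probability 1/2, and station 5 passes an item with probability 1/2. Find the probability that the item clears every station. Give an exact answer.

7/180

The events are sequential, so multiply the conditional probabilities:
P = 1/3 × 7/9 × 3/5 × 1/2 × 1/2 = 21/540 = 7/180.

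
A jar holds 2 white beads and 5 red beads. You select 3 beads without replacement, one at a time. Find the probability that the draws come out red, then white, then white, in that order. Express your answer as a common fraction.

1/21

Each draw changes the counts, so multiply the conditional probabilities along the sequence:
P = 5/7 × 2/6 × 1/5 = 10/210 = 1/21.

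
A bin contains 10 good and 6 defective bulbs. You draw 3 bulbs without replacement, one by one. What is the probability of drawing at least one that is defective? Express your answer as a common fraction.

P(no defective) = 10/16 × 9/15 × 8/14 = 720/3360 = 3/14.
P(at least one) = 1 − 3/14 = 11/14.

11/14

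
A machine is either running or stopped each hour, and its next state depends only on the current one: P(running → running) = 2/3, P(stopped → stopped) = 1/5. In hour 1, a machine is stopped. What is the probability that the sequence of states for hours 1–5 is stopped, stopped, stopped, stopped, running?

4/625

Hour 1 is given. For each transition, use the conditional probability from the current state:
P(stopped | stopped) = 1/5; P(stopped | stopped) = 1/5; P(stopped | stopped) = 1/5; P(running | stopped) = 4/5.
P = 1/5 × 1/5 × 1/5 × 4/5 = 4/625.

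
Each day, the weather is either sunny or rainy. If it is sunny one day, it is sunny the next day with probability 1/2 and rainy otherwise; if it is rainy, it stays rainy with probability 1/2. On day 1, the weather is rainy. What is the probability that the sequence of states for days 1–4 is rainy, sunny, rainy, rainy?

Day 1 is given. For each transition, use the conditional probability from the current state:
P(sunny | rainy) = 1/2; P(rainy | sunny) = 1/2; P(rainy | rainy) = 1/2.
P = 1/2 × 1/2 × 1/2 = 1/8.

1/8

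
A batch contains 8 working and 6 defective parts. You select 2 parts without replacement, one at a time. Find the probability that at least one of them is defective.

9/13

P(no defective) = 8/14 × 7/13 = 56/182 = 4/13.
P(at least one) = 1 − 4/13 = 9/13.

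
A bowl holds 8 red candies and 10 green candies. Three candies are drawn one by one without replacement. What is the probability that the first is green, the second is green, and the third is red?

5/34

Each draw changes the counts, so multiply the conditional probabilities along the sequence:
P = 10/18 × 9/17 × 8/16 = 720/4896 = 5/34.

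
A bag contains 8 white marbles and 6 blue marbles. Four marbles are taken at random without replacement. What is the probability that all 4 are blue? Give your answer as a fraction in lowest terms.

P(every draw is blue) = 6/14 × 5/13 × 4/12 × 3/11 = 360/24024 = 15/1001.

15/1001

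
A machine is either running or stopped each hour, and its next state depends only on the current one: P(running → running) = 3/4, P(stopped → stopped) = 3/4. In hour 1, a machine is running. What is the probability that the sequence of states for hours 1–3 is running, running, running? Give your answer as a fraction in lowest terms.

9/16

Hour 1 is given. For each transition, use the conditional probability from the current state:
P(running | running) = 3/4; P(running | running) = 3/4.
P = 3/4 × 3/4 = 9/16.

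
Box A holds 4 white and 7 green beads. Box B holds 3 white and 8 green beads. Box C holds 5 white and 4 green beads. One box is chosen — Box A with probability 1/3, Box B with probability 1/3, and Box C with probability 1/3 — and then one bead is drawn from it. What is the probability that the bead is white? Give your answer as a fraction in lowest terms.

118/297

From Box A: P(white) = 4/11.
From Box B: P(white) = 3/11.
From Box C: P(white) = 5/9.
Total probability = (1/3)(4/11) + (1/3)(3/11) + (1/3)(5/9) = 118/297.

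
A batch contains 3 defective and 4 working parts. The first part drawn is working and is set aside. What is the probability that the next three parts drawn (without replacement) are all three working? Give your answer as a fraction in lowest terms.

With the first part removed, 3 working remain out of 6.
P = 3/6 × 2/5 × 1/4 = 6/120 = 1/20.

1/20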